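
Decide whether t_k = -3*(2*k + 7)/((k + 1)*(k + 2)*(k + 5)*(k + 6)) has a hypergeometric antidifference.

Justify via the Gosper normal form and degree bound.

Yes. s_k = 3*k*(-k - 6)/(5*(k**2 + 6*k + 5)).

Compute t_(k+1)/t_k: get (k + 1)*(k + 5)*(2*k + 9)/((k + 3)*(k + 7)*(2*k + 7)).
So A=k + 1 and B=k + 7, with C=k**3 + 21*k**2/2 + 73*k/2 + 42.
f must satisfy (k + 1)·f(k+1) − (k + 6)·f(k) = k**3 + 21*k**2/2 + 73*k/2 + 42.
Degrees (1,1,3) ⇒ d ≤ 5.
Solving with deg f ≤ 5: f(k) = k*(k + 2)*(k + 3)*(k + 4)*(k + 6)/10.
Certificate R = B(k−1)f/C = k*(k + 2)*(k + 6)**2/(5*(2*k + 7)) gives s_k = 3*k*(-k - 6)/(5*(k**2 + 6*k + 5)).
Verify: 3*(-2*k - 7)/(k**4 + 14*k**3 + 65*k**2 + 112*k + 60) matches t_k.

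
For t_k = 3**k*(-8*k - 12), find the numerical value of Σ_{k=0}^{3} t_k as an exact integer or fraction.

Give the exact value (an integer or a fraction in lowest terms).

Σ = -1296

Step 1: r(k) = 3*(2*k + 5)/(2*k + 3).
Factor: A=3; B=1; C=k + 3/2.
Solve (3)·f(k+1) − (1)·f(k) = k + 3/2.
Degrees (0,0,1) ⇒ d ≤ 1.
Coefficient equations give f(k) = k/2.
So s_k = (B(k−1)f/C)·t_k = (k/(2*k + 3))·t_k = -4*3**k*k.
Check: Δs_k = 3**k*(-8*k - 12). ✓
Sum = s_(4) − s_(0); s_(4) = -1296, s_(0) = 0 ⇒ -1296.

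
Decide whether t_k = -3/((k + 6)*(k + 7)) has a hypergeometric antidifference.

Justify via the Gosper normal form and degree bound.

Yes. s_k = -k/(2*k + 12).

Ratio r(k) = (k + 6)/(k + 8).
Normal form (A,B,C) = (k + 6, k + 8, 1).
f must satisfy (k + 6)·f(k+1) − (k + 7)·f(k) = 1.
deg f ≤ 1 (via 1,1,0).
A polynomial solution: f(k) = k/6.
Certificate R = B(k−1)f/C = k*(k + 7)/6 gives s_k = -k/(2*k + 12).
Δs = -3/(k**2 + 13*k + 42), as required.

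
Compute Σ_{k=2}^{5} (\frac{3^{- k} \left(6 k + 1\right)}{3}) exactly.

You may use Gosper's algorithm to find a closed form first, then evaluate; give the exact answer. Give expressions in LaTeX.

Σ = 628/729

t_(k+1)/t_k = (6*k + 7)/(3*(6*k + 1)).
Take A(k)=1/3, B(k)=1, C(k)=k + 1/6.
Key eq: (1/3)·f(k+1) = (1)·f(k) + (k + 1/6).
deg f ≤ 1 (via 0,0,1).
Solve for f: f(k) = -(3*k + 2)/2 (degree 1 ≤ 1).
Certificate R = B(k−1)f/C = -3*(3*k + 2)/(6*k + 1) gives s_k = (-3*k - 2)/3**k.
Δs = (6*k + 1)/(3*3**k), as required.
Telescoping: Σ = s_(6) − s_(2) = -20/729 − (-8/9) = 628/729.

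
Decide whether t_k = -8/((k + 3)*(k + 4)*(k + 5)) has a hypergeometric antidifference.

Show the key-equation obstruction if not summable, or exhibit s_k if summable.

Yes. s_k = k*(-k - 7)/(3*(k + 3)*(k + 4)).

Compute t_(k+1)/t_k: get (k + 3)/(k + 6).
Normal form (A,B,C) = (k + 3, k + 6, 1).
Need (k + 3)·f(k+1) − (k + 5)·f(k) = 1.
From deg A=1, deg B=1, deg C=0: d=2.
Solving with deg f ≤ 2: f(k) = k*(k + 7)/24.
R(k) = B(k−1)·f(k)/C(k) = k*(k + 5)*(k + 7)/24; s_k = R·t_k = k*(-k - 7)/(3*(k + 3)*(k + 4)).
Δs = -8/(k**3 + 12*k**2 + 47*k + 60), as required.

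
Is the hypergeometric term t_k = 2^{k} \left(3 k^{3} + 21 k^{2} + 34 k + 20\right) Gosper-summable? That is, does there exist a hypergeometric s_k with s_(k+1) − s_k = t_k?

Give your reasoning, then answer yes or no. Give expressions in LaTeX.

Ratio r(k) = 2*(3*k**3 + 30*k**2 + 85*k + 78)/(3*k**3 + 21*k**2 + 34*k + 20).
Take A(k)=2, B(k)=1, C(k)=k**3 + 7*k**2 + 34*k/3 + 20/3.
Need (2)·f(k+1) − (1)·f(k) = k**3 + 7*k**2 + 34*k/3 + 20/3.
deg f ≤ 3 (via 0,0,3).
Match coefficients ⇒ f(k) = k*(3*k**2 + 3*k + 4)/3.
R(k) = B(k−1)·f(k)/C(k) = k*(3*k**2 + 3*k + 4)/((k + 5)*(3*k**2 + 6*k + 4)); s_k = R·t_k = 2**k*k*(3*k**2 + 3*k + 4).
s_(k+1) − s_k = 2**k*(3*k**3 + 21*k**2 + 34*k + 20) = t_k.

Yes. s_k = 2^{k} k \left(3 k^{2} + 3 k + 4\right).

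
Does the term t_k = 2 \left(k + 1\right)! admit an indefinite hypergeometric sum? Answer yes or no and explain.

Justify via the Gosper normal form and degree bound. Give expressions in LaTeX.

No. Not Gosper-summable.

Ratio r(k) = k + 2.
So A=k + 2 and B=1, with C=1.
Solve (k + 2)·f(k+1) − (1)·f(k) = 1.
Bound: deg f ≤ -1.
deg f ≤ -1 is impossible — no certificate.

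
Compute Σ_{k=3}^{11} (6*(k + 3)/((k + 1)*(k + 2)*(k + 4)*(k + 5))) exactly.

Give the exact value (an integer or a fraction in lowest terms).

Σ = 135/1456

Step 1: r(k) = (k + 1)*(k + 4)**2/((k + 3)**2*(k + 6)).
Normal form (A,B,C) = (k + 1, k + 6, k**2 + 6*k + 9).
Need (k + 1)·f(k+1) − (k + 5)·f(k) = k**2 + 6*k + 9.
From deg A=1, deg B=1, deg C=2: d=4.
Solving with deg f ≤ 4: f(k) = k*(k + 2)*(k + 3)*(k + 5)/8.
Then R = B(k−1)f/C = k*(k + 2)*(k + 5)**2/(8*(k + 3)), so s_k = R(k)·t_k = 3*k*(k + 5)/(4*(k**2 + 5*k + 4)).
Verify: 6*(k + 3)/(k**4 + 12*k**3 + 49*k**2 + 78*k + 40) matches t_k.
Σ_(k=3)^(11) t_k = s_(12) − s_(3) = 153/208 − (9/14) = 135/1456.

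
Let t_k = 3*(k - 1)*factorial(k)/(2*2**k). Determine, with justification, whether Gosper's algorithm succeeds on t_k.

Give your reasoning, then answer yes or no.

Yes. s_k = 3*factorial(k)/2**k.

The ratio is k*(k + 1)/(2*(k - 1)).
A = k/2 + 1/2, B = 1, C = k - 1.
Set up (k/2 + 1/2)·f(k+1) − (1)·f(k) − (k - 1) = 0.
deg f ≤ 0 (via 1,0,1).
Coefficient equations give f(k) = 2.
R(k) = B(k−1)·f(k)/C(k) = 2/(k - 1); s_k = R·t_k = 3*factorial(k)/2**k.
Δs = 3*(k - 1)*factorial(k)/(2*2**k), as required.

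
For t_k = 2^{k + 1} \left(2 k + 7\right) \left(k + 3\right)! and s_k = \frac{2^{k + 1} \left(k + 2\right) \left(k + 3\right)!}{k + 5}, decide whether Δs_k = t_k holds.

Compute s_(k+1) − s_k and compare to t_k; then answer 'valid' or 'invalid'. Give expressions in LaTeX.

Invalid: residual - \frac{6 \cdot 2^{k} \left(2 k^{2} + 17 k + 34\right) \left(k + 3\right)!}{\left(k + 5\right) \left(k + 6\right)} ≠ 0.

s_(k+1) = 2**(k + 2)*(k + 3)*factorial(k + 4)/(k + 6)
s_(k+1) − s_k = 2**(k + 1)*(2*k**3 + 23*k**2 + 86*k + 108)*factorial(k + 3)/((k + 5)*(k + 6))
(s_(k+1) − s_k) − t_k = -6*2**k*(2*k**2 + 17*k + 34)*factorial(k + 3)/((k + 5)*(k + 6))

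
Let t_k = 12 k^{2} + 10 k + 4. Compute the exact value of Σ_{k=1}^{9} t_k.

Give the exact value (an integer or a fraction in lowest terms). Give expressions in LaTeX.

Σ = 3906

Compute t_(k+1)/t_k: get (6*k**2 + 17*k + 13)/(6*k**2 + 5*k + 2).
Normal form (A,B,C) = (1, 1, k**2 + 5*k/6 + 1/3).
Set up (1)·f(k+1) − (1)·f(k) − (k**2 + 5*k/6 + 1/3) = 0.
d = 3 from the (0,0,2) case.
Solving with deg f ≤ 3: f(k) = k*(4*k**2 - k + 1)/12.
Then R = B(k−1)f/C = k*(4*k**2 - k + 1)/(2*(6*k**2 + 5*k + 2)), so s_k = R(k)·t_k = k*(4*k**2 - k + 1).
Δs = 12*k**2 + 10*k + 4, as required.
Telescoping: Σ = s_(10) − s_(1) = 3910 − (4) = 3906.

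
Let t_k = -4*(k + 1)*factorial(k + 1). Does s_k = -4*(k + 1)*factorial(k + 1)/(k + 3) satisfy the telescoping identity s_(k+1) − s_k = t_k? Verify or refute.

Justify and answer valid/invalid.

Invalid: residual 8*(k**2 + 4*k + 2)*factorial(k + 1)/((k + 3)*(k + 4)) ≠ 0.

s_(k+1) = -4*(k + 2)*factorial(k + 2)/(k + 4)
s_(k+1) − s_k = -4*(k**3 + 6*k**2 + 11*k + 8)*factorial(k + 1)/((k + 3)*(k + 4))
(s_(k+1) − s_k) − t_k = 8*(k**2 + 4*k + 2)*factorial(k + 1)/((k + 3)*(k + 4))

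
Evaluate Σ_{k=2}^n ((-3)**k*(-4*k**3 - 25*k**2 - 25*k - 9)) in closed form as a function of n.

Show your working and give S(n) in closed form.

Ratio r(k) = 3*(-4*k**3 - 37*k**2 - 87*k - 63)/(4*k**3 + 25*k**2 + 25*k + 9).
Take A(k)=-3, B(k)=1, C(k)=k**3 + 25*k**2/4 + 25*k/4 + 9/4.
Key eq: (-3)·f(k+1) = (1)·f(k) + (k**3 + 25*k**2/4 + 25*k/4 + 9/4).
deg f ≤ 3 (via 0,0,3).
Match coefficients ⇒ f(k) = -k*(k**2 + 4*k - 2)/4.
Certificate R = B(k−1)f/C = -k*(k**2 + 4*k - 2)/(4*k**3 + 25*k**2 + 25*k + 9) gives s_k = (-3)**k*k*(k**2 + 4*k - 2).
s_(k+1) − s_k = (-3)**k*(-4*k**3 - 25*k**2 - 25*k - 9) = t_k.
Evaluate: s_(n+1) = (-3)**(n + 1)*(n**3 + 7*n**2 + 9*n + 3); subtract s_(2) = 180 ⇒ S(n) = -3*(-3)**n*n**3 - 21*(-3)**n*n**2 - 27*(-3)**n*n - 9*(-3)**n - 180.

S(n) = -3*(-3)**n*n**3 - 21*(-3)**n*n**2 - 27*(-3)**n*n - 9*(-3)**n - 180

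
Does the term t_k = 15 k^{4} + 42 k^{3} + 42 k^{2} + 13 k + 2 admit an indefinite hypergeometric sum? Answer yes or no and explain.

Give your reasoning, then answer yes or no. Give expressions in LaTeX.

Step 1: r(k) = (15*k**4 + 102*k**3 + 258*k**2 + 283*k + 114)/(15*k**4 + 42*k**3 + 42*k**2 + 13*k + 2).
Gosper form: A/B · C(k+1)/C(k) with A=1, B=1, C=k**4 + 14*k**3/5 + 14*k**2/5 + 13*k/15 + 2/15.
f must satisfy (1)·f(k+1) − (1)·f(k) = k**4 + 14*k**3/5 + 14*k**2/5 + 13*k/15 + 2/15.
d = 5 from the (0,0,4) case.
Solving with deg f ≤ 5: f(k) = k*(3*k**4 + 3*k**3 - 2*k**2 - 4*k + 2)/15.
Get s_k = R·t_k = k*(3*k**4 + 3*k**3 - 2*k**2 - 4*k + 2) with R(k) = B(k−1)f(k)/C(k) = k*(3*k**4 + 3*k**3 - 2*k**2 - 4*k + 2)/(15*k**4 + 42*k**3 + 42*k**2 + 13*k + 2).
Check: Δs_k = 15*k**4 + 42*k**3 + 42*k**2 + 13*k + 2. ✓

Yes. s_k = k \left(3 k^{4} + 3 k^{3} - 2 k^{2} - 4 k + 2\right).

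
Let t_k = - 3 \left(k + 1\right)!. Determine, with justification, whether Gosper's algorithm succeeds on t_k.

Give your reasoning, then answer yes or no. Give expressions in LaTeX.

No — t_k has no hypergeometric antidifference.

r(k) = k + 2 after simplifying.
So A=k + 2 and B=1, with C=1.
Solve (k + 2)·f(k+1) − (1)·f(k) = 1.
From deg A=1, deg B=0, deg C=0: d=-1.
deg f ≤ -1 is impossible — no certificate.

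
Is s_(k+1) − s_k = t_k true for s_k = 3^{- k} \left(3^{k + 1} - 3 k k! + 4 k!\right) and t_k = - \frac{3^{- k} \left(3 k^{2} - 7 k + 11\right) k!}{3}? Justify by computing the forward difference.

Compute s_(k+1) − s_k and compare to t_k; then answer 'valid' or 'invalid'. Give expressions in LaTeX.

s_(k+1) = (9*3**k - 3*k**2*factorial(k) - 2*k*factorial(k) + factorial(k))/(3*3**k)
s_(k+1) − s_k = -(3*k**2 - 7*k + 11)*factorial(k)/(3*3**k)
(s_(k+1) − s_k) − t_k = 0

valid (s_(k+1) − s_k reduces to t_k)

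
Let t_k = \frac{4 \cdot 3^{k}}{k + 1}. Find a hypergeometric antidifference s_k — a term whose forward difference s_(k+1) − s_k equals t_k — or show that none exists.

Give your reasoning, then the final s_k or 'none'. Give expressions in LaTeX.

no hypergeometric antidifference exists

r(k) = 3*(k + 1)/(k + 2) after simplifying.
So A=3*k + 3 and B=k + 2, with C=1.
Solve (3*k + 3)·f(k+1) − (k + 1)·f(k) = 1.
Degrees (1,1,0) ⇒ d ≤ -1.
Bound -1 < 0, so the key equation has no polynomial solution.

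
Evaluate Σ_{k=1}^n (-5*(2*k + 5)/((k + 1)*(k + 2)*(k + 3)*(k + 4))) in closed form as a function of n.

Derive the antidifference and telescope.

Ratio r(k) = (k + 1)*(2*k + 7)/((k + 5)*(2*k + 5)).
Take A(k)=k + 1, B(k)=k + 5, C(k)=k + 5/2.
f must satisfy (k + 1)·f(k+1) − (k + 4)·f(k) = k + 5/2.
Bound: deg f ≤ 3.
Match coefficients ⇒ f(k) = k*(k + 2)*(k + 4)/6.
Get s_k = R·t_k = 5*k*(-k - 4)/(3*(k**2 + 4*k + 3)) with R(k) = B(k−1)f(k)/C(k) = k*(k + 2)*(k + 4)**2/(3*(2*k + 5)).
s_(k+1) − s_k = 5*(-2*k - 5)/(k**4 + 10*k**3 + 35*k**2 + 50*k + 24) = t_k.
s_(n+1) = 5*(-n**2 - 6*n - 5)/(3*(n**2 + 6*n + 8)) and s_(1) = -25/24, so S(n) = 5*n*(-n - 6)/(8*(n**2 + 6*n + 8)).

S(n) = 5*n*(-n - 6)/(8*(n**2 + 6*n + 8))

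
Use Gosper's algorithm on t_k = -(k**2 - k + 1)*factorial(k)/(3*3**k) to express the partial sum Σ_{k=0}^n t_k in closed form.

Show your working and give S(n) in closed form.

r(k) = -(k + 1)*(k - (k + 1)**2)/(3*k**2 - 3*k + 3) after simplifying.
Gosper form: A/B · C(k+1)/C(k) with A=k/3 + 1/3, B=1, C=k**2 - k + 1.
Need (k/3 + 1/3)·f(k+1) − (1)·f(k) = k**2 - k + 1.
Degrees (1,0,2) ⇒ d ≤ 1.
Match coefficients ⇒ f(k) = 3*k.
Certificate R = B(k−1)f/C = 3*k/(k**2 - k + 1) gives s_k = -k*factorial(k)/3**k.
Check: Δs_k = -(k**2 - k + 1)*factorial(k)/(3*3**k). ✓
Telescope: S(n) = s_(n+1) − s_(0) = -3**(-n - 1)*(n + 1)*factorial(n + 1) − (0) = -3**(-n - 1)*(n + 1)*factorial(n + 1).

S(n) = -3**(-n - 1)*(n + 1)*factorial(n + 1)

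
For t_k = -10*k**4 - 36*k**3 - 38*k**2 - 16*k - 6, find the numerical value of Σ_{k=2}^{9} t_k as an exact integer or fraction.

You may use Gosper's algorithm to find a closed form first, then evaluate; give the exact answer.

t_(k+1)/t_k = (5*k**4 + 38*k**3 + 103*k**2 + 120*k + 53)/(5*k**4 + 18*k**3 + 19*k**2 + 8*k + 3).
Take A(k)=1, B(k)=1, C(k)=k**4 + 18*k**3/5 + 19*k**2/5 + 8*k/5 + 3/5.
Set up (1)·f(k+1) − (1)·f(k) − (k**4 + 18*k**3/5 + 19*k**2/5 + 8*k/5 + 3/5) = 0.
From deg A=0, deg B=0, deg C=4: d=5.
Solve for f: f(k) = k*(k + 2)*(k**3 - k + 1)/5 (degree 5 ≤ 5).
Certificate R = B(k−1)f/C = k*(k + 2)*(k**3 - k + 1)/(5*k**4 + 18*k**3 + 19*k**2 + 8*k + 3) gives s_k = 2*k*(-k**4 - 2*k**3 + k**2 + k - 2).
Δs = -10*k**4 - 36*k**3 - 38*k**2 - 16*k - 6, as required.
Telescoping: Σ = s_(10) − s_(2) = -237840 − (-112) = -237728.

Σ = -237728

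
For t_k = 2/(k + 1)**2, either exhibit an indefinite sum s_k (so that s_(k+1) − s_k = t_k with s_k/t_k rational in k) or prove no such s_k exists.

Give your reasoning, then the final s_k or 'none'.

no hypergeometric antidifference exists

r(k) = (k + 1)**2/(k + 2)**2 after simplifying.
Take A(k)=k**2 + 2*k + 1, B(k)=k**2 + 4*k + 4, C(k)=1.
Set up (k**2 + 2*k + 1)·f(k+1) − (k**2 + 2*k + 1)·f(k) − (1) = 0.
Bound: deg f ≤ 0.
Generic f = c0 gives residual -1; -1 = 0 cannot hold, so t_k is not Gosper-summable.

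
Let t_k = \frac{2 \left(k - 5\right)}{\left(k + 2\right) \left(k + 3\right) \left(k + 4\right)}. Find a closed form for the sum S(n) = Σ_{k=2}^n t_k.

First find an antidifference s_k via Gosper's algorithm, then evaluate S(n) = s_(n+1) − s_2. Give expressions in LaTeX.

S(n) = \frac{n^{2} - 33 n + 32}{20 \left(n^{2} + 7 n + 12\right)}

Ratio r(k) = (k - 4)*(k + 2)/((k - 5)*(k + 5)).
A = k + 2, B = k + 5, C = k - 5.
Solve (k + 2)·f(k+1) − (k + 4)·f(k) = k - 5.
d = 2 from the (1,1,1) case.
Coefficient equations give f(k) = -k*(k + 9)/4.
R(k) = B(k−1)·f(k)/C(k) = -k*(k + 4)*(k + 9)/(4*(k - 5)); s_k = R·t_k = k*(-k - 9)/(2*(k + 2)*(k + 3)).
s_(k+1) − s_k = 2*(k - 5)/(k**3 + 9*k**2 + 26*k + 24) = t_k.
Σ_(k=2)^n t_k = s_(n+1) − s_(2) = ((-n**2 - 11*n - 10)/(2*(n**2 + 7*n + 12))) − (-11/20), i.e. (n**2 - 33*n + 32)/(20*(n**2 + 7*n + 12)).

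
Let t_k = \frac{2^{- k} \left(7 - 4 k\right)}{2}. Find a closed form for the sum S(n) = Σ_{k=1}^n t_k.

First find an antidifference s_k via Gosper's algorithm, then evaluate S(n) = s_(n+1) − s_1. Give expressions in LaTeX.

S(n) = 2^{- n - 1} \left(- 2^{n} + 4 n + 1\right)

Ratio r(k) = (4*k - 3)/(2*(4*k - 7)).
Gosper form: A/B · C(k+1)/C(k) with A=1/2, B=1, C=k - 7/4.
Set up (1/2)·f(k+1) − (1)·f(k) − (k - 7/4) = 0.
deg f ≤ 1 (via 0,0,1).
A polynomial solution: f(k) = -(4*k - 3)/2.
Get s_k = R·t_k = (4*k - 3)/2**k with R(k) = B(k−1)f(k)/C(k) = -2*(4*k - 3)/(4*k - 7).
Verify: (7 - 4*k)/(2*2**k) matches t_k.
Evaluate: s_(n+1) = 2**(-n - 1)*(4*n + 1); subtract s_(1) = 1/2 ⇒ S(n) = 2**(-n - 1)*(-2**n + 4*n + 1).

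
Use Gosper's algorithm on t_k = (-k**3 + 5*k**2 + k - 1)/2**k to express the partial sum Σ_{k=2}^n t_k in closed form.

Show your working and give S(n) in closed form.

S(n) = (3*2**n + n**3 + n**2 - 3*n - 5)/2**n

r(k) = (-k + (k + 1)**3 - 5*(k + 1)**2)/(2*(k**3 - 5*k**2 - k + 1)) after simplifying.
Take A(k)=1/2, B(k)=1, C(k)=k**3 - 5*k**2 - k + 1.
f must satisfy (1/2)·f(k+1) − (1)·f(k) = k**3 - 5*k**2 - k + 1.
Degrees (0,0,3) ⇒ d ≤ 3.
A polynomial solution: f(k) = -2*(k**3 - 2*k**2 - 2*k - 2).
Certificate R = B(k−1)f/C = -2*(k**3 - 2*k**2 - 2*k - 2)/(k**3 - 5*k**2 - k + 1) gives s_k = 2**(1 - k)*(k**3 - 2*k**2 - 2*k - 2).
Verify: (-k**3 + 5*k**2 + k - 1)/2**k matches t_k.
Telescope: S(n) = s_(n+1) − s_(2) = (n**3 + n**2 - 3*n - 5)/2**n − (-3) = (3*2**n + n**3 + n**2 - 3*n - 5)/2**n.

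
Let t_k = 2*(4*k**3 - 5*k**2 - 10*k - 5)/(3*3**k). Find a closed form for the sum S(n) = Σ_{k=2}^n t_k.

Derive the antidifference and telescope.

Step 1: r(k) = (4*k**3 + 7*k**2 - 8*k - 16)/(3*(4*k**3 - 5*k**2 - 10*k - 5)).
Gosper form: A/B · C(k+1)/C(k) with A=1/3, B=1, C=k**3 - 5*k**2/4 - 5*k/2 - 5/4.
Need (1/3)·f(k+1) − (1)·f(k) = k**3 - 5*k**2/4 - 5*k/2 - 5/4.
From deg A=0, deg B=0, deg C=3: d=3.
A polynomial solution: f(k) = -3*(4*k**3 + k**2 - 3*k - 4)/8.
Then R = B(k−1)f/C = -3*(4*k**3 + k**2 - 3*k - 4)/(2*(4*k**3 - 5*k**2 - 10*k - 5)), so s_k = R(k)·t_k = (-4*k**3 - k**2 + 3*k + 4)/3**k.
Verify: 2*(4*k**3 - 5*k**2 - 10*k - 5)/(3*3**k) matches t_k.
Σ_(k=2)^n t_k = s_(n+1) − s_(2) = (3**(-n - 1)*(-4*n**3 - 13*n**2 - 11*n + 2)) − (-26/9), i.e. 3**(-n - 2)*(26*3**n - 12*n**3 - 39*n**2 - 33*n + 6).

S(n) = 3**(-n - 2)*(26*3**n - 12*n**3 - 39*n**2 - 33*n + 6)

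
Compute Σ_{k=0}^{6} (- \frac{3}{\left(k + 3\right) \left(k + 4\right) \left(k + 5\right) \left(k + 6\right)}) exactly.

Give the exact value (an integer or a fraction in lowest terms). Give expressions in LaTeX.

t_(k+1)/t_k = (k + 3)/(k + 7).
Take A(k)=k + 3, B(k)=k + 7, C(k)=1.
Set up (k + 3)·f(k+1) − (k + 6)·f(k) − (1) = 0.
From deg A=1, deg B=1, deg C=0: d=3.
Coefficient equations give f(k) = k*(k**2 + 12*k + 47)/180.
Then R = B(k−1)f/C = k*(k + 6)*(k**2 + 12*k + 47)/180, so s_k = R(k)·t_k = k*(-k**2 - 12*k - 47)/(60*(k + 3)*(k + 4)*(k + 5)).
Verify: -3/(k**4 + 18*k**3 + 119*k**2 + 342*k + 360) matches t_k.
Sum = s_(7) − s_(0); s_(7) = -7/440, s_(0) = 0 ⇒ -7/440.

Σ = -7/440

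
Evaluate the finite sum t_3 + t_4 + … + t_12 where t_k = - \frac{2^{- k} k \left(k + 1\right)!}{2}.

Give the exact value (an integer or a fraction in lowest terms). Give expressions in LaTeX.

Ratio r(k) = (k + 1)*(k + 2)/(2*k).
A = k/2 + 1, B = 1, C = k.
Key eq: (k/2 + 1)·f(k+1) = (1)·f(k) + (k).
Bound: deg f ≤ 0.
Solve for f: f(k) = 2 (degree 0 ≤ 0).
Get s_k = R·t_k = -factorial(k + 1)/2**k with R(k) = B(k−1)f(k)/C(k) = 2/k.
Δs = -k*factorial(k + 1)/(2*2**k), as required.
Sum = s_(13) − s_(3); s_(13) = -42567525/4, s_(3) = -3 ⇒ -42567513/4.

Σ = -42567513/4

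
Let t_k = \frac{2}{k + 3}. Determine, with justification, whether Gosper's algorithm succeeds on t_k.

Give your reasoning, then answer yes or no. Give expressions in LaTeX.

No — t_k has no hypergeometric antidifference.

t_(k+1)/t_k = (k + 3)/(k + 4).
Take A(k)=k + 3, B(k)=k + 4, C(k)=1.
Solve (k + 3)·f(k+1) − (k + 3)·f(k) = 1.
deg f ≤ 0 (via 1,1,0).
Put f(k) = c0: A·f(k+1) − B(k−1)·f(k) − C = -1; need -1 = 0 — inconsistent ⇒ no f, not summable.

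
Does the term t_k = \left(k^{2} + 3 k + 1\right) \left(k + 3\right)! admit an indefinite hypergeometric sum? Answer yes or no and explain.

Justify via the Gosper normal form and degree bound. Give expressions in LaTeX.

Ratio r(k) = (k + 4)*(3*k + (k + 1)**2 + 4)/(k**2 + 3*k + 1).
Normal form (A,B,C) = (k + 4, 1, k**2 + 3*k + 1).
Set up (k + 4)·f(k+1) − (1)·f(k) − (k**2 + 3*k + 1) = 0.
Bound: deg f ≤ 1.
Coefficient equations give f(k) = k - 1.
Then R = B(k−1)f/C = (k - 1)/(k**2 + 3*k + 1), so s_k = R(k)·t_k = (k - 1)*factorial(k + 3).
s_(k+1) − s_k = (k**2 + 3*k + 1)*factorial(k + 3) = t_k.

Yes. s_k = \left(k - 1\right) \left(k + 3\right)!.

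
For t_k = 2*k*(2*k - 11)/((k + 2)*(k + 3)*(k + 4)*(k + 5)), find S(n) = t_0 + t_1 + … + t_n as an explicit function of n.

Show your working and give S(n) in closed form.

The ratio is (k + 1)*(k + 2)*(2*k - 9)/(k*(k + 6)*(2*k - 11)).
Normal form (A,B,C) = (k + 2, k + 6, k**2 - 11*k/2).
Set up (k + 2)·f(k+1) − (k + 5)·f(k) − (k**2 - 11*k/2) = 0.
deg f ≤ 3 (via 1,1,2).
A polynomial solution: f(k) = k*(k - 38)*(k - 1)/48.
Certificate R = B(k−1)f/C = (k - 38)*(k - 1)*(k + 5)/(24*(2*k - 11)) gives s_k = k*(k**2 - 39*k + 38)/(12*(k + 2)*(k + 3)*(k + 4)).
s_(k+1) − s_k = 2*k*(2*k - 11)/(k**4 + 14*k**3 + 71*k**2 + 154*k + 120) = t_k.
Evaluate: s_(n+1) = n*(n**2 - 36*n - 37)/(12*(n**3 + 12*n**2 + 47*n + 60)); subtract s_(0) = 0 ⇒ S(n) = n*(n**2 - 36*n - 37)/(12*(n**3 + 12*n**2 + 47*n + 60)).

S(n) = n*(n**2 - 36*n - 37)/(12*(n**3 + 12*n**2 + 47*n + 60))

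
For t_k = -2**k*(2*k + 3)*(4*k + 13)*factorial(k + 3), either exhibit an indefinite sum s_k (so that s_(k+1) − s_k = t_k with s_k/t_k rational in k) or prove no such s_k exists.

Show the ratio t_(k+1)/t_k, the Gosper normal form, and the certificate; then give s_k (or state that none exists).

s_k = -2**k*(4*k + 1)*factorial(k + 3)

The ratio is 2*(k + 4)*(2*k + 5)*(4*k + 17)/((2*k + 3)*(4*k + 13)).
Factor: A=2*k + 8; B=1; C=k**2 + 19*k/4 + 39/8.
f must satisfy (2*k + 8)·f(k+1) − (1)·f(k) = k**2 + 19*k/4 + 39/8.
deg f ≤ 1 (via 1,0,2).
Coefficient equations give f(k) = (4*k + 1)/8.
Certificate R = B(k−1)f/C = (4*k + 1)/((2*k + 3)*(4*k + 13)) gives s_k = -2**k*(4*k + 1)*factorial(k + 3).
Check: Δs_k = -2**k*(2*k + 3)*(4*k + 13)*factorial(k + 3). ✓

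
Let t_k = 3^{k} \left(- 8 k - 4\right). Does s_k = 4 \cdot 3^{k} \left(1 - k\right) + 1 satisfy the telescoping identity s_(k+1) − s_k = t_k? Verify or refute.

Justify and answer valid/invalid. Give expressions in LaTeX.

s_(k+1) = -12*3**k*k + 1
s_(k+1) − s_k = 3**k*(-8*k - 4)
(s_(k+1) − s_k) − t_k = 0

Valid — Δs_k = t_k.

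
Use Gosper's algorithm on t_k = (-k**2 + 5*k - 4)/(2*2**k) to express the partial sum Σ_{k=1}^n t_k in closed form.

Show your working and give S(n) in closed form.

S(n) = 2**(-n - 1)*n*(n - 1)

t_(k+1)/t_k = k*(k - 3)/(2*(k**2 - 5*k + 4)).
A = 1/2, B = 1, C = k**2 - 5*k + 4.
Solve (1/2)·f(k+1) − (1)·f(k) = k**2 - 5*k + 4.
From deg A=0, deg B=0, deg C=2: d=2.
Solving with deg f ≤ 2: f(k) = -2*(k - 2)*(k - 1).
Get s_k = R·t_k = (k**2 - 3*k + 2)/2**k with R(k) = B(k−1)f(k)/C(k) = -2*(k - 2)/(k - 4).
Check: Δs_k = (-k**2 + 5*k - 4)/(2*2**k). ✓
Evaluate: s_(n+1) = 2**(-n - 1)*n*(n - 1); subtract s_(1) = 0 ⇒ S(n) = 2**(-n - 1)*n*(n - 1).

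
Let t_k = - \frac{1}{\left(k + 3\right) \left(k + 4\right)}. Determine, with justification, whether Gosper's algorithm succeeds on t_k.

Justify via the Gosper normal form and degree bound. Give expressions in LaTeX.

Ratio r(k) = (k + 3)/(k + 5).
Gosper form: A/B · C(k+1)/C(k) with A=k + 3, B=k + 5, C=1.
f must satisfy (k + 3)·f(k+1) − (k + 4)·f(k) = 1.
deg f ≤ 1 (via 1,1,0).
A polynomial solution: f(k) = k/3.
So s_k = (B(k−1)f/C)·t_k = (k*(k + 4)/3)·t_k = -k/(3*k + 9).
Verify: -1/(k**2 + 7*k + 12) matches t_k.

Yes. s_k = - \frac{k}{3 k + 9}.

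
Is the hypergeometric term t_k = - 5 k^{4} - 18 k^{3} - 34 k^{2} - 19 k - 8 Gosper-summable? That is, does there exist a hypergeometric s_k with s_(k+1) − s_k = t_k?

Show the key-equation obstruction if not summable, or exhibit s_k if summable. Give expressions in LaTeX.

Yes. s_k = k \left(- k^{4} - 2 k^{3} - 4 k^{2} + 3 k - 4\right).

r(k) = (5*k**4 + 38*k**3 + 118*k**2 + 161*k + 84)/(5*k**4 + 18*k**3 + 34*k**2 + 19*k + 8) after simplifying.
Factor: A=1; B=1; C=k**4 + 18*k**3/5 + 34*k**2/5 + 19*k/5 + 8/5.
f must satisfy (1)·f(k+1) − (1)·f(k) = k**4 + 18*k**3/5 + 34*k**2/5 + 19*k/5 + 8/5.
From deg A=0, deg B=0, deg C=4: d=5.
A polynomial solution: f(k) = k*(k**4 + 2*k**3 + 4*k**2 - 3*k + 4)/5.
So s_k = (B(k−1)f/C)·t_k = (k*(k**4 + 2*k**3 + 4*k**2 - 3*k + 4)/(5*k**4 + 18*k**3 + 34*k**2 + 19*k + 8))·t_k = k*(-k**4 - 2*k**3 - 4*k**2 + 3*k - 4).
s_(k+1) − s_k = -5*k**4 - 18*k**3 - 34*k**2 - 19*k - 8 = t_k.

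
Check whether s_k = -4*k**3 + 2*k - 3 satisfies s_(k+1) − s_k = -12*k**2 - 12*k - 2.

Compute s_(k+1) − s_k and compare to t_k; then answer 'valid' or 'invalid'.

Valid — Δs_k = t_k.

s_(k+1) = 2*k - 4*(k + 1)**3 - 1
s_(k+1) − s_k = -12*k**2 - 12*k - 2
(s_(k+1) − s_k) − t_k = 0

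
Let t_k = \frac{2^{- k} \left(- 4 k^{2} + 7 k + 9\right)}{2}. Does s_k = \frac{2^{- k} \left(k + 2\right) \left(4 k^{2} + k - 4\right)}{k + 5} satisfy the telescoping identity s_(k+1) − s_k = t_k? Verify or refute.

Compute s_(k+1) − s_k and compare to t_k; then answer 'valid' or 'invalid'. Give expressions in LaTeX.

Invalid: residual \frac{3 \cdot 2^{- k} \left(4 k^{3} + 21 k^{2} - 42 k - 53\right)}{2 \left(k^{2} + 11 k + 30\right)} ≠ 0.

s_(k+1) = (k + 3)*(k + 4*(k + 1)**2 - 3)/(2*2**k*(k + 6))
s_(k+1) − s_k = (-4*k**4 - 25*k**3 + 29*k**2 + 183*k + 111)/(2*2**k*(k**2 + 11*k + 30))
(s_(k+1) − s_k) − t_k = 3*(4*k**3 + 21*k**2 - 42*k - 53)/(2*2**k*(k**2 + 11*k + 30))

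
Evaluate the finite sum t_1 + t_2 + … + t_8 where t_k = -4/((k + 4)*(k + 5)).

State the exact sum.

Σ = -32/65

t_(k+1)/t_k = (k + 4)/(k + 6).
Gosper form: A/B · C(k+1)/C(k) with A=k + 4, B=k + 6, C=1.
Set up (k + 4)·f(k+1) − (k + 5)·f(k) − (1) = 0.
Degrees (1,1,0) ⇒ d ≤ 1.
Match coefficients ⇒ f(k) = k/4.
Then R = B(k−1)f/C = k*(k + 5)/4, so s_k = R(k)·t_k = -k/(k + 4).
Δs = -4/(k**2 + 9*k + 20), as required.
Telescoping: Σ = s_(9) − s_(1) = -9/13 − (-1/5) = -32/65.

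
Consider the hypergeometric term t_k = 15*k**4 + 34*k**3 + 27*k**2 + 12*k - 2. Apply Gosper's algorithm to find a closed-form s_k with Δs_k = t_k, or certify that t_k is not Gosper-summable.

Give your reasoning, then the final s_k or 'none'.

s_k = k*(3*k**4 + k**3 - 3*k**2 + k - 4)

Compute t_(k+1)/t_k: get (15*k**4 + 94*k**3 + 219*k**2 + 228*k + 86)/(15*k**4 + 34*k**3 + 27*k**2 + 12*k - 2).
So A=1 and B=1, with C=k**4 + 34*k**3/15 + 9*k**2/5 + 4*k/5 - 2/15.
Need (1)·f(k+1) − (1)·f(k) = k**4 + 34*k**3/15 + 9*k**2/5 + 4*k/5 - 2/15.
From deg A=0, deg B=0, deg C=4: d=5.
A polynomial solution: f(k) = k*(3*k**4 + k**3 - 3*k**2 + k - 4)/15.
R(k) = B(k−1)·f(k)/C(k) = k*(3*k**4 + k**3 - 3*k**2 + k - 4)/(15*k**4 + 34*k**3 + 27*k**2 + 12*k - 2); s_k = R·t_k = k*(3*k**4 + k**3 - 3*k**2 + k - 4).
Verify: 15*k**4 + 34*k**3 + 27*k**2 + 12*k - 2 matches t_k.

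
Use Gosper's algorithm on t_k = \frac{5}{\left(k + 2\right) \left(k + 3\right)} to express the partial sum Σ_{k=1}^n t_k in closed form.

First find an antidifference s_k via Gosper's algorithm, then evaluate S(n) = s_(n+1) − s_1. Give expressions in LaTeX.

Compute t_(k+1)/t_k: get (k + 2)/(k + 4).
Take A(k)=k + 2, B(k)=k + 4, C(k)=1.
f must satisfy (k + 2)·f(k+1) − (k + 3)·f(k) = 1.
Degrees (1,1,0) ⇒ d ≤ 1.
Match coefficients ⇒ f(k) = k/2.
So s_k = (B(k−1)f/C)·t_k = (k*(k + 3)/2)·t_k = 5*k/(2*(k + 2)).
s_(k+1) − s_k = 5/(k**2 + 5*k + 6) = t_k.
Σ_(k=1)^n t_k = s_(n+1) − s_(1) = (5*(n + 1)/(2*(n + 3))) − (5/6), i.e. 5*n/(3*(n + 3)).

S(n) = \frac{5 n}{3 \left(n + 3\right)}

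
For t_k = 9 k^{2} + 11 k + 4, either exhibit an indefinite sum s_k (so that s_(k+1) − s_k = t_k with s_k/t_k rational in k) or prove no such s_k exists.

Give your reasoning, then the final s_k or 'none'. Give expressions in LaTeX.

Step 1: r(k) = (9*k**2 + 29*k + 24)/(9*k**2 + 11*k + 4).
So A=1 and B=1, with C=k**2 + 11*k/9 + 4/9.
Solve (1)·f(k+1) − (1)·f(k) = k**2 + 11*k/9 + 4/9.
Bound: deg f ≤ 3.
Solving with deg f ≤ 3: f(k) = k**2*(3*k + 1)/9.
So s_k = (B(k−1)f/C)·t_k = (k**2*(3*k + 1)/(9*k**2 + 11*k + 4))·t_k = k**2*(3*k + 1).
Δs = 9*k**2 + 11*k + 4, as required.

s_k = k^{2} \left(3 k + 1\right)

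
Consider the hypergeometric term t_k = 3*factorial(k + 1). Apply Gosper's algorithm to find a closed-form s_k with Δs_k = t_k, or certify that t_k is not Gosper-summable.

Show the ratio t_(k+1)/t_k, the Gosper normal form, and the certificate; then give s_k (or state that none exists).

none — t_k is not Gosper-summable

Compute t_(k+1)/t_k: get k + 2.
Normal form (A,B,C) = (k + 2, 1, 1).
Set up (k + 2)·f(k+1) − (1)·f(k) − (1) = 0.
Bound: deg f ≤ -1.
deg f ≤ -1 is impossible — no certificate.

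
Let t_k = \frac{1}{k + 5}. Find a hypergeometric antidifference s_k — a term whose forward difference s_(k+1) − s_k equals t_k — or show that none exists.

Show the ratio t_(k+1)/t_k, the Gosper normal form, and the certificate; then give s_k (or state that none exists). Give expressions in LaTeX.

Compute t_(k+1)/t_k: get (k + 5)/(k + 6).
Normal form (A,B,C) = (k + 5, k + 6, 1).
Set up (k + 5)·f(k+1) − (k + 5)·f(k) − (1) = 0.
From deg A=1, deg B=1, deg C=0: d=0.
Put f(k) = c0: A·f(k+1) − B(k−1)·f(k) − C = -1; need -1 = 0 — inconsistent ⇒ no f, not summable.

none (Gosper's algorithm certifies no s_k)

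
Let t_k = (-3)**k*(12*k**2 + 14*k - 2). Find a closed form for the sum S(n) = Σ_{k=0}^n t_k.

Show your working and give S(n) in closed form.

S(n) = 9*(-3)**n*n**2 + 15*(-3)**n*n - 2

Step 1: r(k) = 3*(-6*k**2 - 19*k - 12)/(6*k**2 + 7*k - 1).
Take A(k)=-3, B(k)=1, C(k)=k**2 + 7*k/6 - 1/6.
Key eq: (-3)·f(k+1) = (1)·f(k) + (k**2 + 7*k/6 - 1/6).
deg f ≤ 2 (via 0,0,2).
Coefficient equations give f(k) = -(k - 1)*(3*k + 2)/12.
Certificate R = B(k−1)f/C = -(k - 1)*(3*k + 2)/(2*(6*k**2 + 7*k - 1)) gives s_k = (-3)**k*(-3*k**2 + k + 2).
Δs = (-3)**k*(12*k**2 + 14*k - 2), as required.
s_(n+1) = 3*(-3)**n*n*(3*n + 5) and s_(0) = 2, so S(n) = 9*(-3)**n*n**2 + 15*(-3)**n*n - 2.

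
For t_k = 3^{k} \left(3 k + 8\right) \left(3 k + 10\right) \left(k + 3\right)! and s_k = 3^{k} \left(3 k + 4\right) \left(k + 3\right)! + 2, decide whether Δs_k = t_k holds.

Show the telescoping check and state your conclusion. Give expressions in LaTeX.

s_(k+1) = 3**(k + 1)*(3*k + 7)*factorial(k + 4) + 2
s_(k+1) − s_k = 3**k*(3*k + 8)*(3*k + 10)*factorial(k + 3)
(s_(k+1) − s_k) − t_k = 0

Valid — Δs_k = t_k.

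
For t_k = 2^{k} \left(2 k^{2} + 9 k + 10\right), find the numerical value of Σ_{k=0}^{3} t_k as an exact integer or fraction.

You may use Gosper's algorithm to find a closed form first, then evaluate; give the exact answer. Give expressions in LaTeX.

Σ = 636

t_(k+1)/t_k = 2*(2*k**2 + 13*k + 21)/(2*k**2 + 9*k + 10).
So A=2 and B=1, with C=k**2 + 9*k/2 + 5.
Need (2)·f(k+1) − (1)·f(k) = k**2 + 9*k/2 + 5.
From deg A=0, deg B=0, deg C=2: d=2.
Coefficient equations give f(k) = (2*k**2 + k + 4)/2.
So s_k = (B(k−1)f/C)·t_k = ((2*k**2 + k + 4)/((k + 2)*(2*k + 5)))·t_k = 2**k*(2*k**2 + k + 4).
Δs = 2**k*(2*k**2 + 9*k + 10), as required.
Evaluate s at k=4 and k=0: 640 and 4; difference 636.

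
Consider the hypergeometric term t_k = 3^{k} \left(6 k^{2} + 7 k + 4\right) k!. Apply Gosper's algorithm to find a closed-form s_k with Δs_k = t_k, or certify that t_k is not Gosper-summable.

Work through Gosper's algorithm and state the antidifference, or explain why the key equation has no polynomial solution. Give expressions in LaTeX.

s_k = 3^{k} \left(2 k - 1\right) k!

Step 1: r(k) = 3*(6*k**3 + 25*k**2 + 36*k + 17)/(6*k**2 + 7*k + 4).
Gosper form: A/B · C(k+1)/C(k) with A=3*k + 3, B=1, C=k**2 + 7*k/6 + 2/3.
Key eq: (3*k + 3)·f(k+1) = (1)·f(k) + (k**2 + 7*k/6 + 2/3).
deg f ≤ 1 (via 1,0,2).
Coefficient equations give f(k) = (2*k - 1)/6.
Then R = B(k−1)f/C = (2*k - 1)/(6*k**2 + 7*k + 4), so s_k = R(k)·t_k = 3**k*(2*k - 1)*factorial(k).
Δs = 3**k*(6*k**2 + 7*k + 4)*factorial(k), as required.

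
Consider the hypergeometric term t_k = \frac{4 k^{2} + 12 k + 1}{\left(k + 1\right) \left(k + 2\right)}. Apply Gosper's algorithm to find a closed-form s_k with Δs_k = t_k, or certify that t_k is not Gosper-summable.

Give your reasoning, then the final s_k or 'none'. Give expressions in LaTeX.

s_k = \frac{k \left(4 k - 3\right)}{k + 1}

Compute t_(k+1)/t_k: get (k + 1)*(12*k + 4*(k + 1)**2 + 13)/((k + 3)*(4*k**2 + 12*k + 1)).
Normal form (A,B,C) = (k + 1, k + 3, k**2 + 3*k + 1/4).
Need (k + 1)·f(k+1) − (k + 2)·f(k) = k**2 + 3*k + 1/4.
Degrees (1,1,2) ⇒ d ≤ 2.
Match coefficients ⇒ f(k) = k*(4*k - 3)/4.
R(k) = B(k−1)·f(k)/C(k) = k*(k + 2)*(4*k - 3)/(4*k**2 + 12*k + 1); s_k = R·t_k = k*(4*k - 3)/(k + 1).
Check: Δs_k = (4*k**2 + 12*k + 1)/(k**2 + 3*k + 2). ✓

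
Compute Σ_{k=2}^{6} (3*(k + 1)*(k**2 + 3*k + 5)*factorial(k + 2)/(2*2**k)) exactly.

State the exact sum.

Compute t_(k+1)/t_k: get (k + 2)*(k + 3)*(3*k + (k + 1)**2 + 8)/(2*(k + 1)*(k**2 + 3*k + 5)).
Normal form (A,B,C) = (k/2 + 3/2, 1, k**3 + 4*k**2 + 8*k + 5).
Key eq: (k/2 + 3/2)·f(k+1) = (1)·f(k) + (k**3 + 4*k**2 + 8*k + 5).
Degrees (1,0,3) ⇒ d ≤ 2.
Solve for f: f(k) = 2*(k**2 + k - 1) (degree 2 ≤ 2).
So s_k = (B(k−1)f/C)·t_k = (2*(k**2 + k - 1)/((k + 1)*(k**2 + 3*k + 5)))·t_k = 3*(k**2 + k - 1)*factorial(k + 2)/2**k.
Check: Δs_k = 3*(k + 1)*(k**2 + 3*k + 5)*factorial(k + 2)/(2*2**k). ✓
Sum = s_(7) − s_(2); s_(7) = 467775, s_(2) = 90 ⇒ 467685.

Σ = 467685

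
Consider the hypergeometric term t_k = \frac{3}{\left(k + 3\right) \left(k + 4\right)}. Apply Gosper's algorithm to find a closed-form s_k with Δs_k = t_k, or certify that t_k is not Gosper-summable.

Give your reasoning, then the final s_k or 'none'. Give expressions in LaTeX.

r(k) = (k + 3)/(k + 5) after simplifying.
Gosper form: A/B · C(k+1)/C(k) with A=k + 3, B=k + 5, C=1.
Set up (k + 3)·f(k+1) − (k + 4)·f(k) − (1) = 0.
d = 1 from the (1,1,0) case.
Solving with deg f ≤ 1: f(k) = k/3.
R(k) = B(k−1)·f(k)/C(k) = k*(k + 4)/3; s_k = R·t_k = k/(k + 3).
Δs = 3/(k**2 + 7*k + 12), as required.

s_k = \frac{k}{k + 3}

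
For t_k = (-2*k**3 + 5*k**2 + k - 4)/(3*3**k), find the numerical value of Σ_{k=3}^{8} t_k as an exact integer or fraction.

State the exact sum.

Σ = -13930/19683

t_(k+1)/t_k = k*(2*k**2 + k - 5)/(3*(2*k**3 - 5*k**2 - k + 4)).
Gosper form: A/B · C(k+1)/C(k) with A=1/3, B=1, C=k**3 - 5*k**2/2 - k/2 + 2.
Need (1/3)·f(k+1) − (1)·f(k) = k**3 - 5*k**2/2 - k/2 + 2.
deg f ≤ 3 (via 0,0,3).
Coefficient equations give f(k) = -3*(k + 1)*(k**2 - 2*k + 2)/2.
So s_k = (B(k−1)f/C)·t_k = (-3*(k + 1)*(k**2 - 2*k + 2)/((k - 1)*(2*k**2 - 3*k - 4)))·t_k = (k**3 - k**2 + 2)/3**k.
Δs = (-2*k**3 + 5*k**2 + k - 4)/(3*3**k), as required.
Evaluate s at k=9 and k=3: 650/19683 and 20/27; difference -13930/19683.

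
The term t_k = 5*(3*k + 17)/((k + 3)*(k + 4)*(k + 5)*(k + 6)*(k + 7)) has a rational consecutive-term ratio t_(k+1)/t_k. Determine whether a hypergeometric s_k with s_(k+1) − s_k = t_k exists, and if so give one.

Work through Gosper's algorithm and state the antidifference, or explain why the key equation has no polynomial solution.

Step 1: r(k) = (k + 3)*(3*k + 20)/((k + 8)*(3*k + 17)).
Take A(k)=k + 3, B(k)=k + 8, C(k)=k + 17/3.
Solve (k + 3)·f(k+1) − (k + 7)·f(k) = k + 17/3.
From deg A=1, deg B=1, deg C=1: d=4.
Match coefficients ⇒ f(k) = k*(k + 5)*(k**2 + 13*k + 54)/216.
So s_k = (B(k−1)f/C)·t_k = (k*(k + 5)*(k + 7)*(k**2 + 13*k + 54)/(72*(3*k + 17)))·t_k = 5*k*(k**2 + 13*k + 54)/(72*(k**3 + 13*k**2 + 54*k + 72)).
Verify: 5*(3*k + 17)/(k**5 + 25*k**4 + 245*k**3 + 1175*k**2 + 2754*k + 2520) matches t_k.

s_k = 5*k*(k**2 + 13*k + 54)/(72*(k**3 + 13*k**2 + 54*k + 72))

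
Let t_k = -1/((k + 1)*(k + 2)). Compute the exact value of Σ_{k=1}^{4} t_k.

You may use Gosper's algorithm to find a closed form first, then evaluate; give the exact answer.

Σ = -1/3

t_(k+1)/t_k = (k + 1)/(k + 3).
A = k + 1, B = k + 3, C = 1.
f must satisfy (k + 1)·f(k+1) − (k + 2)·f(k) = 1.
d = 1 from the (1,1,0) case.
Solving with deg f ≤ 1: f(k) = k.
Certificate R = B(k−1)f/C = k*(k + 2) gives s_k = -k/(k + 1).
Verify: -1/(k**2 + 3*k + 2) matches t_k.
Sum = s_(5) − s_(1); s_(5) = -5/6, s_(1) = -1/2 ⇒ -1/3.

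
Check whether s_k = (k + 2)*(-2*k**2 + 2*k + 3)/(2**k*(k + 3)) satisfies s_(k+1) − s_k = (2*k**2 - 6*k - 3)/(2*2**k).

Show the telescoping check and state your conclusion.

s_(k+1) = (k + 3)*(2*k - 2*(k + 1)**2 + 5)/(2*2**k*(k + 4))
s_(k+1) − s_k = (2*k**4 + 6*k**3 - 25*k**2 - 68*k - 21)/(2*2**k*(k**2 + 7*k + 12))
(s_(k+1) − s_k) − t_k = (-2*k**3 - 4*k**2 + 25*k + 15)/(2*2**k*(k**2 + 7*k + 12))

Invalid: residual (-2*k**3 - 4*k**2 + 25*k + 15)/(2*2**k*(k**2 + 7*k + 12)) ≠ 0.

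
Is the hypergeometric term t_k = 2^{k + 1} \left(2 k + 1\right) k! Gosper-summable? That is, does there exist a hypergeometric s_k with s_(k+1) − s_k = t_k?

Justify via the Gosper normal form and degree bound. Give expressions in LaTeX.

Compute t_(k+1)/t_k: get 2*(k + 1)*(2*k + 3)/(2*k + 1).
So A=2*k + 2 and B=1, with C=k + 1/2.
Need (2*k + 2)·f(k+1) − (1)·f(k) = k + 1/2.
Degrees (1,0,1) ⇒ d ≤ 0.
Match coefficients ⇒ f(k) = 1/2.
Then R = B(k−1)f/C = 1/(2*k + 1), so s_k = R(k)·t_k = 2**(k + 1)*factorial(k).
s_(k+1) − s_k = 2**(k + 1)*(2*k + 1)*factorial(k) = t_k.

Yes. s_k = 2^{k + 1} k!.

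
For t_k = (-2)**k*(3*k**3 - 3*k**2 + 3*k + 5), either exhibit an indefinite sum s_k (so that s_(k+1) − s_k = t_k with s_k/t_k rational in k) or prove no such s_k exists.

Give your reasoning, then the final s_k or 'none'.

s_k = (-2)**k*(-k**3 + 3*k**2 - 3*k - 1)

Ratio r(k) = 2*(-3*k**3 - 6*k**2 - 6*k - 8)/(3*k**3 - 3*k**2 + 3*k + 5).
Normal form (A,B,C) = (-2, 1, k**3 - k**2 + k + 5/3).
Need (-2)·f(k+1) − (1)·f(k) = k**3 - k**2 + k + 5/3.
d = 3 from the (0,0,3) case.
A polynomial solution: f(k) = -(k**3 - 3*k**2 + 3*k + 1)/3.
Then R = B(k−1)f/C = -(k**3 - 3*k**2 + 3*k + 1)/(3*k**3 - 3*k**2 + 3*k + 5), so s_k = R(k)·t_k = (-2)**k*(-k**3 + 3*k**2 - 3*k - 1).
Verify: (-2)**k*(3*k**3 - 3*k**2 + 3*k + 5) matches t_k.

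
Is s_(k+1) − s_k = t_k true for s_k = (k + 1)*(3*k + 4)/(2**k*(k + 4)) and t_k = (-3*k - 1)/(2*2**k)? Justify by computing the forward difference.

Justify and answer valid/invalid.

s_(k+1) = (k + 2)*(3*k + 7)/(2*2**k*(k + 5))
s_(k+1) − s_k = (-3*k**3 - 19*k**2 - 12*k + 16)/(2*2**k*(k**2 + 9*k + 20))
(s_(k+1) − s_k) − t_k = 3*(3*k**2 + 19*k + 12)/(2*2**k*(k**2 + 9*k + 20))

Invalid: residual 3*(3*k**2 + 19*k + 12)/(2*2**k*(k**2 + 9*k + 20)) ≠ 0.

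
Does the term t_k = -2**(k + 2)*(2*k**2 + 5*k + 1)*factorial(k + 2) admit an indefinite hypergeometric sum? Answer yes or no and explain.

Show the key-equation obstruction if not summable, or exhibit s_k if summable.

t_(k+1)/t_k = 2*(2*k**3 + 15*k**2 + 35*k + 24)/(2*k**2 + 5*k + 1).
A = 2*k + 6, B = 1, C = k**2 + 5*k/2 + 1/2.
Key eq: (2*k + 6)·f(k+1) = (1)·f(k) + (k**2 + 5*k/2 + 1/2).
deg f ≤ 1 (via 1,0,2).
A polynomial solution: f(k) = (k - 1)/2.
R(k) = B(k−1)·f(k)/C(k) = (k - 1)/(2*k**2 + 5*k + 1); s_k = R·t_k = -2**(k + 2)*(k - 1)*factorial(k + 2).
s_(k+1) − s_k = -2**(k + 2)*(2*k**2 + 5*k + 1)*factorial(k + 2) = t_k.

Yes. s_k = -2**(k + 2)*(k - 1)*factorial(k + 2).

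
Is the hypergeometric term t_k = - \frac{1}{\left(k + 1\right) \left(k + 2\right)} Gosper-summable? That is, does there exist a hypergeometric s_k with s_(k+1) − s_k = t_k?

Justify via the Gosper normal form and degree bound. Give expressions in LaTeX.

Yes. s_k = - \frac{k}{k + 1}.

Ratio r(k) = (k + 1)/(k + 3).
Normal form (A,B,C) = (k + 1, k + 3, 1).
f must satisfy (k + 1)·f(k+1) − (k + 2)·f(k) = 1.
From deg A=1, deg B=1, deg C=0: d=1.
Solve for f: f(k) = k (degree 1 ≤ 1).
So s_k = (B(k−1)f/C)·t_k = (k*(k + 2))·t_k = -k/(k + 1).
Check: Δs_k = -1/(k**2 + 3*k + 2). ✓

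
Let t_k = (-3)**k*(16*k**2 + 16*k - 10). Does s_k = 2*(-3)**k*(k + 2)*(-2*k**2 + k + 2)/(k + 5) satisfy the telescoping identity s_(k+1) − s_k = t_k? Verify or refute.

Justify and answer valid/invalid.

s_(k+1) = 2*(-3)**(k + 1)*(k + 3)*(k - 2*(k + 1)**2 + 3)/(k + 6)
s_(k+1) − s_k = (-3)**k*(16*k**4 + 144*k**3 + 346*k**2 + 166*k - 138)/(k**2 + 11*k + 30)
(s_(k+1) − s_k) − t_k = (-3)**(k + 1)*(16*k**3 + 100*k**2 + 68*k - 54)/(k**2 + 11*k + 30)

Invalid: residual (-3)**(k + 1)*(16*k**3 + 100*k**2 + 68*k - 54)/(k**2 + 11*k + 30) ≠ 0.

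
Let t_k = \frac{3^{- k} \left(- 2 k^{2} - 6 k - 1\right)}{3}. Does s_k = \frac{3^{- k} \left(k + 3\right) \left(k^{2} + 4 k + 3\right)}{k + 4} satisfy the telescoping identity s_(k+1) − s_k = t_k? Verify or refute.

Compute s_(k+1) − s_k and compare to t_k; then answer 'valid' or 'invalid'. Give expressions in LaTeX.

Invalid: residual \frac{3^{- k} \left(2 k^{3} + 17 k^{2} + 37 k + 13\right)}{3 \left(k^{2} + 9 k + 20\right)} ≠ 0.

s_(k+1) = (k + 4)*(4*k + (k + 1)**2 + 7)/(3*3**k*(k + 5))
s_(k+1) − s_k = (-2*k**4 - 22*k**3 - 78*k**2 - 92*k - 7)/(3*3**k*(k**2 + 9*k + 20))
(s_(k+1) − s_k) − t_k = (2*k**3 + 17*k**2 + 37*k + 13)/(3*3**k*(k**2 + 9*k + 20))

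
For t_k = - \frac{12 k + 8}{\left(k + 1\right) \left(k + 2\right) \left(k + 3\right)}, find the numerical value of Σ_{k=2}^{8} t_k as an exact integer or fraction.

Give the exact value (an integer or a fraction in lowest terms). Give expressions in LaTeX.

Step 1: r(k) = (k + 1)*(3*k + 5)/((k + 4)*(3*k + 2)).
Take A(k)=k + 1, B(k)=k + 4, C(k)=k + 2/3.
Key eq: (k + 1)·f(k+1) = (k + 3)·f(k) + (k + 2/3).
From deg A=1, deg B=1, deg C=1: d=2.
A polynomial solution: f(k) = k*(5*k + 3)/12.
R(k) = B(k−1)·f(k)/C(k) = k*(k + 3)*(5*k + 3)/(4*(3*k + 2)); s_k = R·t_k = -k*(5*k + 3)/((k + 1)*(k + 2)).
Verify: 4*(-3*k - 2)/(k**3 + 6*k**2 + 11*k + 6) matches t_k.
Σ_(k=2)^(8) t_k = s_(9) − s_(2) = -216/55 − (-13/6) = -581/330.

Σ = -581/330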